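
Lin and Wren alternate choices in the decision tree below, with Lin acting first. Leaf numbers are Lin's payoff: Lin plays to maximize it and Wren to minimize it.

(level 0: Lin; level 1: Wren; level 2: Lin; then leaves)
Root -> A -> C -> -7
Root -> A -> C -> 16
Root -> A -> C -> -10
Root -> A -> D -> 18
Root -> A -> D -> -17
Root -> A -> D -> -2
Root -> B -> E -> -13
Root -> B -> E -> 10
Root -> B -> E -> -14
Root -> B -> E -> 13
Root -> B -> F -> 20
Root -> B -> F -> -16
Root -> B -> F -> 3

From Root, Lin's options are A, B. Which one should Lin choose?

C (Lin): max(-7, 16, -10) = 16
D (Lin): max(18, -17, -2) = 18
A (Wren): min(16, 18) = 16
E (Lin): max(-13, 10, -14, 13) = 13
F (Lin): max(20, -16, 3) = 20
B (Wren): min(13, 20) = 13
Root (Lin): max(16, 13) = 16
Lin at Root wants the highest of {A=16, B=13}, so chooses A.

A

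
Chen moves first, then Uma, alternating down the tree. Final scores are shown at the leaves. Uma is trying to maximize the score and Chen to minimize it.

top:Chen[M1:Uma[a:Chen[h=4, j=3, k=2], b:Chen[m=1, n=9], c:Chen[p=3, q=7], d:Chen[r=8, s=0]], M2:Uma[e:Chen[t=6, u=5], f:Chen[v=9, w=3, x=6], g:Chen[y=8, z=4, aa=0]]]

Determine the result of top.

3

a (Chen): min(4, 3, 2) = 2
b (Chen): min(1, 9) = 1
c (Chen): min(3, 7) = 3
d (Chen): min(8, 0) = 0
M1 (Uma): max(2, 1, 3, 0) = 3
e (Chen): min(6, 5) = 5
f (Chen): min(9, 3, 6) = 3
g (Chen): min(8, 4, 0) = 0
M2 (Uma): max(5, 3, 0) = 5
top (Chen): min(3, 5) = 3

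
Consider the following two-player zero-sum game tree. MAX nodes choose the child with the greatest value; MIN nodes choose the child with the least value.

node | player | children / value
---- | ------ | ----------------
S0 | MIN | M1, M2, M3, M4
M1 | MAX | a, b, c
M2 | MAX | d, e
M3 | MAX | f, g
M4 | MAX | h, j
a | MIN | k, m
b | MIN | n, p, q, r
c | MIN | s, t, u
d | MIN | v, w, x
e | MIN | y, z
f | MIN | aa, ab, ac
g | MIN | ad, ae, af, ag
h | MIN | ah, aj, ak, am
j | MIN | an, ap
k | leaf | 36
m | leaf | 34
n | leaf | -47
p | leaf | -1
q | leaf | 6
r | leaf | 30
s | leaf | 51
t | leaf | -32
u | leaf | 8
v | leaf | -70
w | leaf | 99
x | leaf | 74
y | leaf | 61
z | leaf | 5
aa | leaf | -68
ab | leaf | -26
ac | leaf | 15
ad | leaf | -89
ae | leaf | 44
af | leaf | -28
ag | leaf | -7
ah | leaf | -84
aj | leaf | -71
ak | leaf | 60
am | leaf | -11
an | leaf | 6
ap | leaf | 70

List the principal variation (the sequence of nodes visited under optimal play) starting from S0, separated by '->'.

S0 -> M3 -> f -> aa

a (MIN): min(36, 34) = 34
b (MIN): min(-47, -1, 6, 30) = -47
c (MIN): min(51, -32, 8) = -32
M1 (MAX): max(34, -47, -32) = 34
d (MIN): min(-70, 99, 74) = -70
e (MIN): min(61, 5) = 5
M2 (MAX): max(-70, 5) = 5
f (MIN): min(-68, -26, 15) = -68
g (MIN): min(-89, 44, -28, -7) = -89
M3 (MAX): max(-68, -89) = -68
h (MIN): min(-84, -71, 60, -11) = -84
j (MIN): min(6, 70) = 6
M4 (MAX): max(-84, 6) = 6
S0 (MIN): min(34, 5, -68, 6) = -68
At S0, MIN picks M3 (lowest: -68).
At M3, MAX picks f (highest: -68).
At f, MIN picks aa (lowest: -68).
Terminal value -68.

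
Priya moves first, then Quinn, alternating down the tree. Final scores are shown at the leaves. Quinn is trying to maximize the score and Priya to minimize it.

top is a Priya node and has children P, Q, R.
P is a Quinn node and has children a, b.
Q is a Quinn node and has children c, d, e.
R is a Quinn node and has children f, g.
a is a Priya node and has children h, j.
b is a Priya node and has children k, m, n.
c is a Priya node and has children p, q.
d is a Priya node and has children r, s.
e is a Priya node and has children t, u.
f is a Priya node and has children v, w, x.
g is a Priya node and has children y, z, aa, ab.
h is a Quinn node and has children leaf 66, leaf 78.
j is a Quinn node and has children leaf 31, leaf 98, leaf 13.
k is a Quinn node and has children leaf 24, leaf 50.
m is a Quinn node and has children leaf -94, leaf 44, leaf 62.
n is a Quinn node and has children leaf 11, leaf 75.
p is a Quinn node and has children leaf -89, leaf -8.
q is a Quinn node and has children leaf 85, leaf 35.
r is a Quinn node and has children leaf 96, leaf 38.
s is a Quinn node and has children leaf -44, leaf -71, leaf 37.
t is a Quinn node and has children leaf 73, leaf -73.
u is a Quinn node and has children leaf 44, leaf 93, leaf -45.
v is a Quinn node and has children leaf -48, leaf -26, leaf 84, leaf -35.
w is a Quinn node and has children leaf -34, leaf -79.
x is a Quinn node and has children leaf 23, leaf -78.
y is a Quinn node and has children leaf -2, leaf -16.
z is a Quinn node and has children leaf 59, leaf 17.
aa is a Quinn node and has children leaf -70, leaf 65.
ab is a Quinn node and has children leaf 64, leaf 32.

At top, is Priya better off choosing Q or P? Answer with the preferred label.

Q

p (Quinn): max(-89, -8) = -8
q (Quinn): max(85, 35) = 85
c (Priya): min(-8, 85) = -8
r (Quinn): max(96, 38) = 96
s (Quinn): max(-44, -71, 37) = 37
d (Priya): min(96, 37) = 37
t (Quinn): max(73, -73) = 73
u (Quinn): max(44, 93, -45) = 93
e (Priya): min(73, 93) = 73
Q (Quinn): max(-8, 37, 73) = 73
h (Quinn): max(66, 78) = 78
j (Quinn): max(31, 98, 13) = 98
a (Priya): min(78, 98) = 78
k (Quinn): max(24, 50) = 50
m (Quinn): max(-94, 44, 62) = 62
n (Quinn): max(11, 75) = 75
b (Priya): min(50, 62, 75) = 50
P (Quinn): max(78, 50) = 78
Priya prefers the lower value; Q=73, P=78. Q is better since 73 < 78.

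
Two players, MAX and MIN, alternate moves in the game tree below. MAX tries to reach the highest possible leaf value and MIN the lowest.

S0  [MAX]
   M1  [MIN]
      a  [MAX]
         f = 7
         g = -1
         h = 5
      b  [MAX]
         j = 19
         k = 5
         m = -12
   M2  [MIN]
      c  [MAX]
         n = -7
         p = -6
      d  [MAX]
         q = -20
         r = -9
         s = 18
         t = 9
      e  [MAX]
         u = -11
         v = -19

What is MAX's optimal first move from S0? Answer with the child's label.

M1

a (MAX): max(7, -1, 5) = 7
b (MAX): max(19, 5, -12) = 19
M1 (MIN): min(7, 19) = 7
c (MAX): max(-7, -6) = -6
d (MAX): max(-20, -9, 18, 9) = 18
e (MAX): max(-11, -19) = -11
M2 (MIN): min(-6, 18, -11) = -11
S0 (MAX): max(7, -11) = 7
MAX at S0 wants the highest of {M1=7, M2=-11}, so chooses M1.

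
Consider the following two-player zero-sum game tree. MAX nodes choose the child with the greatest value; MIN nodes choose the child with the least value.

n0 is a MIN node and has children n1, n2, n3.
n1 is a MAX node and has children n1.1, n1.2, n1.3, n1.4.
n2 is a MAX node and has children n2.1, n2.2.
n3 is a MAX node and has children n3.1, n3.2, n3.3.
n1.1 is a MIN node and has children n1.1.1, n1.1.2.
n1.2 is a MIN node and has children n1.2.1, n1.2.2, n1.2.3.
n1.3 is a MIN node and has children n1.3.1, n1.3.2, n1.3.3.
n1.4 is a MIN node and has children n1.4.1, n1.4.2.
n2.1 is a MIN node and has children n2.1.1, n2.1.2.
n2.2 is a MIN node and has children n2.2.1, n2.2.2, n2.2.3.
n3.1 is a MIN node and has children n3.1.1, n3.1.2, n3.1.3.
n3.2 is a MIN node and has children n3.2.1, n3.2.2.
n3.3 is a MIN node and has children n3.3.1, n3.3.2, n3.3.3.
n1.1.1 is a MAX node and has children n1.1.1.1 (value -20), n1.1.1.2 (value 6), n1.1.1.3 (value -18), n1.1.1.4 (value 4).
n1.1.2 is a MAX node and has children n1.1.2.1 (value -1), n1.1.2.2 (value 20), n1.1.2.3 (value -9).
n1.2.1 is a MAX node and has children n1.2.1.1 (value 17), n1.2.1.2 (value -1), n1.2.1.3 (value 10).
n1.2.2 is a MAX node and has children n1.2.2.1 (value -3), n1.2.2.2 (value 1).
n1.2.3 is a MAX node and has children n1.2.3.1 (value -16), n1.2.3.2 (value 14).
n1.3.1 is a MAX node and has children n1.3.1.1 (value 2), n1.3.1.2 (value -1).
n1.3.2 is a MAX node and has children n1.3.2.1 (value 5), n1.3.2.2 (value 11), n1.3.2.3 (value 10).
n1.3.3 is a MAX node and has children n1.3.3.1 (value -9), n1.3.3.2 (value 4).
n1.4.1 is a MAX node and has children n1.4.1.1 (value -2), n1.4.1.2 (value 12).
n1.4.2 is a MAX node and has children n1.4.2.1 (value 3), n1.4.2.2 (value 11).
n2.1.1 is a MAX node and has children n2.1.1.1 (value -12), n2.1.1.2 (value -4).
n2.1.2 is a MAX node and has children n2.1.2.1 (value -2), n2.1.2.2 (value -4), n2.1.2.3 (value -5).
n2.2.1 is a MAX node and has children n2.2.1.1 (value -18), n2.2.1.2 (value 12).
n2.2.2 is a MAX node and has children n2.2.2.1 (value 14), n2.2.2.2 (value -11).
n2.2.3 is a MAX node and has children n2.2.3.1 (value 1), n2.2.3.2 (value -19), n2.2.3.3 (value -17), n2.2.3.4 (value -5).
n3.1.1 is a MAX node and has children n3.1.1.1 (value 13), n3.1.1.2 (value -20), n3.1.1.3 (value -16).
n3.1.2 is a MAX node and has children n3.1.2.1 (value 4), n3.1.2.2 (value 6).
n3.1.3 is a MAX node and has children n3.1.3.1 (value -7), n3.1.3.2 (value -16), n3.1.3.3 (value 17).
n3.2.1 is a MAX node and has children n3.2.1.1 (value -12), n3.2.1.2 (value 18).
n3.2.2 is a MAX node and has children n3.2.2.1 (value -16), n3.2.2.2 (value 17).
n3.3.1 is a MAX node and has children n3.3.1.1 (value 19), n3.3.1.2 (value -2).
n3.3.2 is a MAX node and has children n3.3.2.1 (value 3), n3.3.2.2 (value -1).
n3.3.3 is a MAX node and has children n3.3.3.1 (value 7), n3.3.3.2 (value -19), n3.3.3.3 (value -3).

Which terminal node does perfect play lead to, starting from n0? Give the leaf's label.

n1.1.1 (MAX): max(-20, 6, -18, 4) = 6
n1.1.2 (MAX): max(-1, 20, -9) = 20
n1.1 (MIN): min(6, 20) = 6
n1.2.1 (MAX): max(17, -1, 10) = 17
n1.2.2 (MAX): max(-3, 1) = 1
n1.2.3 (MAX): max(-16, 14) = 14
n1.2 (MIN): min(17, 1, 14) = 1
n1.3.1 (MAX): max(2, -1) = 2
n1.3.2 (MAX): max(5, 11, 10) = 11
n1.3.3 (MAX): max(-9, 4) = 4
n1.3 (MIN): min(2, 11, 4) = 2
n1.4.1 (MAX): max(-2, 12) = 12
n1.4.2 (MAX): max(3, 11) = 11
n1.4 (MIN): min(12, 11) = 11
n1 (MAX): max(6, 1, 2, 11) = 11
n2.1.1 (MAX): max(-12, -4) = -4
n2.1.2 (MAX): max(-2, -4, -5) = -2
n2.1 (MIN): min(-4, -2) = -4
n2.2.1 (MAX): max(-18, 12) = 12
n2.2.2 (MAX): max(14, -11) = 14
n2.2.3 (MAX): max(1, -19, -17, -5) = 1
n2.2 (MIN): min(12, 14, 1) = 1
n2 (MAX): max(-4, 1) = 1
n3.1.1 (MAX): max(13, -20, -16) = 13
n3.1.2 (MAX): max(4, 6) = 6
n3.1.3 (MAX): max(-7, -16, 17) = 17
n3.1 (MIN): min(13, 6, 17) = 6
n3.2.1 (MAX): max(-12, 18) = 18
n3.2.2 (MAX): max(-16, 17) = 17
n3.2 (MIN): min(18, 17) = 17
n3.3.1 (MAX): max(19, -2) = 19
n3.3.2 (MAX): max(3, -1) = 3
n3.3.3 (MAX): max(7, -19, -3) = 7
n3.3 (MIN): min(19, 3, 7) = 3
n3 (MAX): max(6, 17, 3) = 17
n0 (MIN): min(11, 1, 17) = 1
At n0, MIN picks n2 (lowest: 1).
At n2, MAX picks n2.2 (highest: 1).
At n2.2, MIN picks n2.2.3 (lowest: 1).
At n2.2.3, MAX picks n2.2.3.1 (highest: 1).
Terminal value 1.

n2.2.3.1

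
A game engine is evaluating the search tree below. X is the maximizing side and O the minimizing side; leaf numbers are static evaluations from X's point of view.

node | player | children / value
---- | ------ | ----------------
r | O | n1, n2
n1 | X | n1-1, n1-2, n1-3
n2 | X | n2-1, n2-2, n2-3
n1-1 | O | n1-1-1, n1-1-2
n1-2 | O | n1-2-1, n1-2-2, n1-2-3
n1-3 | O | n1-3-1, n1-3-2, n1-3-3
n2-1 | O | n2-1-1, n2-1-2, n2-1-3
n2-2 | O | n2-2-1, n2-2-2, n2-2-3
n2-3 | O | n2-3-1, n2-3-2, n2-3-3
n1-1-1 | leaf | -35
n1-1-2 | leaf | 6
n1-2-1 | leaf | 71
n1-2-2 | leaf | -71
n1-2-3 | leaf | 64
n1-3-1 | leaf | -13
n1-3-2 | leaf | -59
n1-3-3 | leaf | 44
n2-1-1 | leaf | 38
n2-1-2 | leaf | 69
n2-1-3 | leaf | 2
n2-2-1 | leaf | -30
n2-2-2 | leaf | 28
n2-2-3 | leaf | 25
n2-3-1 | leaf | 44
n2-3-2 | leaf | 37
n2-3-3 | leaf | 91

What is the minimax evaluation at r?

n1-1 (O): min(-35, 6) = -35
n1-2 (O): min(71, -71, 64) = -71
n1-3 (O): min(-13, -59, 44) = -59
n1 (X): max(-35, -71, -59) = -35
n2-1 (O): min(38, 69, 2) = 2
n2-2 (O): min(-30, 28, 25) = -30
n2-3 (O): min(44, 37, 91) = 37
n2 (X): max(2, -30, 37) = 37
r (O): min(-35, 37) = -35

-35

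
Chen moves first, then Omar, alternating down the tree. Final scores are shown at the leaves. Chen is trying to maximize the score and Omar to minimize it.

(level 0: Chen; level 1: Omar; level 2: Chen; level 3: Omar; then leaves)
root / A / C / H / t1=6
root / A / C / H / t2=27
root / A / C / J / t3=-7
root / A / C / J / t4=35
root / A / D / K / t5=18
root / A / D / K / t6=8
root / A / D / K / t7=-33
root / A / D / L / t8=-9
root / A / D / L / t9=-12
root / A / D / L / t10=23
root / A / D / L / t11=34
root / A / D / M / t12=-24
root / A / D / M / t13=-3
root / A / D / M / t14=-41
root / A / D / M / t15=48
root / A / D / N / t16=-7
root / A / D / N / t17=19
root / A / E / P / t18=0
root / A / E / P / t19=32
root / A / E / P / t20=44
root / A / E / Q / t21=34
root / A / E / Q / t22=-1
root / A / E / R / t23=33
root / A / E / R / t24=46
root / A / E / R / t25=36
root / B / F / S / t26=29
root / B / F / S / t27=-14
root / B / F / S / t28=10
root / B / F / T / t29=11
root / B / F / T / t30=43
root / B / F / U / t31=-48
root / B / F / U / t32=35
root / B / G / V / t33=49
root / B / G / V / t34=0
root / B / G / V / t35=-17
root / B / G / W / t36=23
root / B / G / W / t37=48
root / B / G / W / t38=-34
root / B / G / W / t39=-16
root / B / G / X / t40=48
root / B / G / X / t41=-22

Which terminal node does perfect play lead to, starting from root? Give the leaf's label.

H (Omar): min(6, 27) = 6
J (Omar): min(-7, 35) = -7
C (Chen): max(6, -7) = 6
K (Omar): min(18, 8, -33) = -33
L (Omar): min(-9, -12, 23, 34) = -12
M (Omar): min(-24, -3, -41, 48) = -41
N (Omar): min(-7, 19) = -7
D (Chen): max(-33, -12, -41, -7) = -7
P (Omar): min(0, 32, 44) = 0
Q (Omar): min(34, -1) = -1
R (Omar): min(33, 46, 36) = 33
E (Chen): max(0, -1, 33) = 33
A (Omar): min(6, -7, 33) = -7
S (Omar): min(29, -14, 10) = -14
T (Omar): min(11, 43) = 11
U (Omar): min(-48, 35) = -48
F (Chen): max(-14, 11, -48) = 11
V (Omar): min(49, 0, -17) = -17
W (Omar): min(23, 48, -34, -16) = -34
X (Omar): min(48, -22) = -22
G (Chen): max(-17, -34, -22) = -17
B (Omar): min(11, -17) = -17
root (Chen): max(-7, -17) = -7
At root, Chen picks A (highest: -7).
At A, Omar picks D (lowest: -7).
At D, Chen picks N (highest: -7).
At N, Omar picks t16 (lowest: -7).
Terminal value -7.

t16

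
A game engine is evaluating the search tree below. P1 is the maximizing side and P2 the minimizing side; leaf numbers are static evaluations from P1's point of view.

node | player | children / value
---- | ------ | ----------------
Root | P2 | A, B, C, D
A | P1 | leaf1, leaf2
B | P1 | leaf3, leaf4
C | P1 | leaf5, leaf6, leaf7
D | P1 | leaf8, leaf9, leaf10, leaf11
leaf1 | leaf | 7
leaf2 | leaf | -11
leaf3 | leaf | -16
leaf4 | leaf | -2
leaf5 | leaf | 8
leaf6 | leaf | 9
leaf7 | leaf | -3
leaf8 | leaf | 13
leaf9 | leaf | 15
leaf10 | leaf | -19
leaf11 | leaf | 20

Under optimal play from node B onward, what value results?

-2

B (P1): max(-16, -2) = -2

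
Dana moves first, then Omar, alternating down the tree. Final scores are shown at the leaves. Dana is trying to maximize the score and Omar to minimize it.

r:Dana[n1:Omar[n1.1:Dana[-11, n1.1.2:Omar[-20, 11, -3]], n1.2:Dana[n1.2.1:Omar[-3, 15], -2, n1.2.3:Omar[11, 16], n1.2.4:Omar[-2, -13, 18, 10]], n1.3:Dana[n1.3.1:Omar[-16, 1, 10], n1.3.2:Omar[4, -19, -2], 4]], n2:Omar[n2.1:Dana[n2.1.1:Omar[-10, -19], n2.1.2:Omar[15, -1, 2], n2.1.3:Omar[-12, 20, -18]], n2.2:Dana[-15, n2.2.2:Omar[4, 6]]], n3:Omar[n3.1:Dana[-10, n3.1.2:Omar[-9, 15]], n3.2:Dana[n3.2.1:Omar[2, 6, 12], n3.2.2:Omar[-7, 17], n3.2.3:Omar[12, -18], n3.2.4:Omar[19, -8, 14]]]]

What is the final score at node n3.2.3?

-18

n3.2.3 (Omar): min(12, -18) = -18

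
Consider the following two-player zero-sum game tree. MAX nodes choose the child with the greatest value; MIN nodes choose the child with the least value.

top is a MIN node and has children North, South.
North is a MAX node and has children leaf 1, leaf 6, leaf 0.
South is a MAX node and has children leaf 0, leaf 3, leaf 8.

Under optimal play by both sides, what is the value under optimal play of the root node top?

North (MAX): max(1, 6, 0) = 6
South (MAX): max(0, 3, 8) = 8
top (MIN): min(6, 8) = 6

6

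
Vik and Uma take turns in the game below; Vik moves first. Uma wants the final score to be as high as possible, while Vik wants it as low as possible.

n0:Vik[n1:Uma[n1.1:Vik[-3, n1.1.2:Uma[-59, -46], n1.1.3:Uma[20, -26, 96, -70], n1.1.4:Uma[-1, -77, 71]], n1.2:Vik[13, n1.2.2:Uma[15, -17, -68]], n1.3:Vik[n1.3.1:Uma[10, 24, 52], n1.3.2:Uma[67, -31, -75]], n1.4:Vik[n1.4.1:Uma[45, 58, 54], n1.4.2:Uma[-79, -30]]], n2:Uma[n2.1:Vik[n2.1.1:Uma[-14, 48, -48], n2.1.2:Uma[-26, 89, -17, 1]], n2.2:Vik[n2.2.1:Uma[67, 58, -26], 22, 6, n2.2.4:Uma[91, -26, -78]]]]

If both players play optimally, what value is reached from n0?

48

n1.1.2 (Uma): max(-59, -46) = -46
n1.1.3 (Uma): max(20, -26, 96, -70) = 96
n1.1.4 (Uma): max(-1, -77, 71) = 71
n1.1 (Vik): min(-3, -46, 96, 71) = -46
n1.2.2 (Uma): max(15, -17, -68) = 15
n1.2 (Vik): min(13, 15) = 13
n1.3.1 (Uma): max(10, 24, 52) = 52
n1.3.2 (Uma): max(67, -31, -75) = 67
n1.3 (Vik): min(52, 67) = 52
n1.4.1 (Uma): max(45, 58, 54) = 58
n1.4.2 (Uma): max(-79, -30) = -30
n1.4 (Vik): min(58, -30) = -30
n1 (Uma): max(-46, 13, 52, -30) = 52
n2.1.1 (Uma): max(-14, 48, -48) = 48
n2.1.2 (Uma): max(-26, 89, -17, 1) = 89
n2.1 (Vik): min(48, 89) = 48
n2.2.1 (Uma): max(67, 58, -26) = 67
n2.2.4 (Uma): max(91, -26, -78) = 91
n2.2 (Vik): min(67, 22, 6, 91) = 6
n2 (Uma): max(48, 6) = 48
n0 (Vik): min(52, 48) = 48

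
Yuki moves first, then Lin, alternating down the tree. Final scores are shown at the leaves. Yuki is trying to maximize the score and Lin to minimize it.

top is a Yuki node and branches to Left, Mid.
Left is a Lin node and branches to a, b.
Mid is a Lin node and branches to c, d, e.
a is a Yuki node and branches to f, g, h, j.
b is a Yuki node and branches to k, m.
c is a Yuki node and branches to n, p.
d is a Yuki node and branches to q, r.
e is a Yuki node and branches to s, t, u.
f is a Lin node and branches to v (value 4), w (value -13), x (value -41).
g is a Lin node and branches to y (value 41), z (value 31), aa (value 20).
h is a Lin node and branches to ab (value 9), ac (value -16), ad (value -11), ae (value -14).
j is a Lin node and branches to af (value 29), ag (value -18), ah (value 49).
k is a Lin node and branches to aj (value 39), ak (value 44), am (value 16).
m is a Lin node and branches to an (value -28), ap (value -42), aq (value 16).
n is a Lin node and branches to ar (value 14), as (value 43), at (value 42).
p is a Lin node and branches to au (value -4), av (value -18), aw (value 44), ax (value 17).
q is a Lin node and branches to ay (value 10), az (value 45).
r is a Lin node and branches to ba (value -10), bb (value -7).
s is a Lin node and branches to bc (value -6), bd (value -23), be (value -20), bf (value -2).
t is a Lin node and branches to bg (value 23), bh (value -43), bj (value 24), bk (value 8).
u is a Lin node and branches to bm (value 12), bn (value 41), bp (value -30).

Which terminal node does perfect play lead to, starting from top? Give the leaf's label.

f (Lin): min(4, -13, -41) = -41
g (Lin): min(41, 31, 20) = 20
h (Lin): min(9, -16, -11, -14) = -16
j (Lin): min(29, -18, 49) = -18
a (Yuki): max(-41, 20, -16, -18) = 20
k (Lin): min(39, 44, 16) = 16
m (Lin): min(-28, -42, 16) = -42
b (Yuki): max(16, -42) = 16
Left (Lin): min(20, 16) = 16
n (Lin): min(14, 43, 42) = 14
p (Lin): min(-4, -18, 44, 17) = -18
c (Yuki): max(14, -18) = 14
q (Lin): min(10, 45) = 10
r (Lin): min(-10, -7) = -10
d (Yuki): max(10, -10) = 10
s (Lin): min(-6, -23, -20, -2) = -23
t (Lin): min(23, -43, 24, 8) = -43
u (Lin): min(12, 41, -30) = -30
e (Yuki): max(-23, -43, -30) = -23
Mid (Lin): min(14, 10, -23) = -23
top (Yuki): max(16, -23) = 16
At top, Yuki picks Left (highest: 16).
At Left, Lin picks b (lowest: 16).
At b, Yuki picks k (highest: 16).
At k, Lin picks am (lowest: 16).
Terminal value 16.

am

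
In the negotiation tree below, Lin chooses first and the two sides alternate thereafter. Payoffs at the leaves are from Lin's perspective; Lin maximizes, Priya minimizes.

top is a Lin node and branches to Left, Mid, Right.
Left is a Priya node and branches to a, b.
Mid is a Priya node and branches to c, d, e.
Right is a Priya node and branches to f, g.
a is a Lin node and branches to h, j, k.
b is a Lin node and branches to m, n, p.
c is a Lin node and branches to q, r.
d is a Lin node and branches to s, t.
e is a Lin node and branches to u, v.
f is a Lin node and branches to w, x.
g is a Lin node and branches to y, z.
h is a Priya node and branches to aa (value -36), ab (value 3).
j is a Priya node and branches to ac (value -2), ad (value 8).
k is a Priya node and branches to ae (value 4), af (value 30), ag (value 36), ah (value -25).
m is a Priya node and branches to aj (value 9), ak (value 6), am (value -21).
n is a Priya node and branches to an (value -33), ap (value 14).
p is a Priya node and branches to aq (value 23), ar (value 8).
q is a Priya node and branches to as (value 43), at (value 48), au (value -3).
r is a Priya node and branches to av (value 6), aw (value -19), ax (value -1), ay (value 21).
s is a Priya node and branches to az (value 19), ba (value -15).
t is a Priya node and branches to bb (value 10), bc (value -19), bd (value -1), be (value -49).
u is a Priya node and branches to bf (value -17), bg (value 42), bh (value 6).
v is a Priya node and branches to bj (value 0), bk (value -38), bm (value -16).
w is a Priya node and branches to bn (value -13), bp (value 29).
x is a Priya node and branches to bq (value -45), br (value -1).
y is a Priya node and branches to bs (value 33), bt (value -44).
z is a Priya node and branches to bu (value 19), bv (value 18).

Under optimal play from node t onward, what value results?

t (Priya): min(10, -19, -1, -49) = -49

-49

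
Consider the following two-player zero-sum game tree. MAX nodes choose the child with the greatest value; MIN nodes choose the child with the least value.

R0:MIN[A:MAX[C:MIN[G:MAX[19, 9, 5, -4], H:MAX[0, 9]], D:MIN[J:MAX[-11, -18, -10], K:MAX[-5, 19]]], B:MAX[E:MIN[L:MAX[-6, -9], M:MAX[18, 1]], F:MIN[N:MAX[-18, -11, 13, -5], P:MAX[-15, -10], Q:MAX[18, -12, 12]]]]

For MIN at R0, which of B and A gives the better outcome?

L (MAX): max(-6, -9) = -6
M (MAX): max(18, 1) = 18
E (MIN): min(-6, 18) = -6
N (MAX): max(-18, -11, 13, -5) = 13
P (MAX): max(-15, -10) = -10
Q (MAX): max(18, -12, 12) = 18
F (MIN): min(13, -10, 18) = -10
B (MAX): max(-6, -10) = -6
G (MAX): max(19, 9, 5, -4) = 19
H (MAX): max(0, 9) = 9
C (MIN): min(19, 9) = 9
J (MAX): max(-11, -18, -10) = -10
K (MAX): max(-5, 19) = 19
D (MIN): min(-10, 19) = -10
A (MAX): max(9, -10) = 9
MIN prefers the lower value; B=-6, A=9. B is better since -6 < 9.

B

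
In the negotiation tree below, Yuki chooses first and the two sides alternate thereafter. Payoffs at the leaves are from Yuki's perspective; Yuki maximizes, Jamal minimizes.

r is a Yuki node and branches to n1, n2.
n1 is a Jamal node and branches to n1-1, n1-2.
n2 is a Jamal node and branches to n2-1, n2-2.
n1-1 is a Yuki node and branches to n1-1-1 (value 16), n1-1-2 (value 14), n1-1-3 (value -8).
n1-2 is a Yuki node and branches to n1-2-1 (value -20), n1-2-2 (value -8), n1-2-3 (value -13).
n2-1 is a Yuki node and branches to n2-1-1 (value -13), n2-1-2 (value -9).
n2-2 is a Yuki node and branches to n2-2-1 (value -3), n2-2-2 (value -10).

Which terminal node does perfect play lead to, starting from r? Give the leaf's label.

n1-1 (Yuki): max(16, 14, -8) = 16
n1-2 (Yuki): max(-20, -8, -13) = -8
n1 (Jamal): min(16, -8) = -8
n2-1 (Yuki): max(-13, -9) = -9
n2-2 (Yuki): max(-3, -10) = -3
n2 (Jamal): min(-9, -3) = -9
r (Yuki): max(-8, -9) = -8
At r, Yuki picks n1 (highest: -8).
At n1, Jamal picks n1-2 (lowest: -8).
At n1-2, Yuki picks n1-2-2 (highest: -8).
Terminal value -8.

n1-2-2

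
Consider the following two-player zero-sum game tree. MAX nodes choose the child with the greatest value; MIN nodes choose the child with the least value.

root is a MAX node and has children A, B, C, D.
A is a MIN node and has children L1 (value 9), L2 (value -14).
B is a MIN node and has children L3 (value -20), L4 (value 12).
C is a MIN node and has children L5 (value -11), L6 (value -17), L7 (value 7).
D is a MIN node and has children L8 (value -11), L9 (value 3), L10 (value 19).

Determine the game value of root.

-11

A (MIN): min(9, -14) = -14
B (MIN): min(-20, 12) = -20
C (MIN): min(-11, -17, 7) = -17
D (MIN): min(-11, 3, 19) = -11
root (MAX): max(-14, -20, -17, -11) = -11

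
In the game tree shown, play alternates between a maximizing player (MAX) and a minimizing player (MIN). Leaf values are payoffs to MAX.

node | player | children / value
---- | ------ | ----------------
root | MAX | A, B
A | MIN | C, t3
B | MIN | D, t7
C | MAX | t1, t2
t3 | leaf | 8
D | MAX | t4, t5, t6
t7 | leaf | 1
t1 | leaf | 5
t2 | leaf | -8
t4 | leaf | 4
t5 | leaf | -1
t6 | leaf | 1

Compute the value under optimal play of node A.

C (MAX): max(5, -8) = 5
A (MIN): min(5, 8) = 5

5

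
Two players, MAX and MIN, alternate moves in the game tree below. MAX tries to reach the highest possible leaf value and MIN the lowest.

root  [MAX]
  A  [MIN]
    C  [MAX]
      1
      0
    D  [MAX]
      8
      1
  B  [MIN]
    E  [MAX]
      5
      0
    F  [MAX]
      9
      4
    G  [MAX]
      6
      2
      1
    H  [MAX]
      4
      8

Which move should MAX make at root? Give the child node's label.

C (MAX): max(1, 0) = 1
D (MAX): max(8, 1) = 8
A (MIN): min(1, 8) = 1
E (MAX): max(5, 0) = 5
F (MAX): max(9, 4) = 9
G (MAX): max(6, 2, 1) = 6
H (MAX): max(4, 8) = 8
B (MIN): min(5, 9, 6, 8) = 5
root (MAX): max(1, 5) = 5
MAX at root wants the highest of {A=1, B=5}, so chooses B.

B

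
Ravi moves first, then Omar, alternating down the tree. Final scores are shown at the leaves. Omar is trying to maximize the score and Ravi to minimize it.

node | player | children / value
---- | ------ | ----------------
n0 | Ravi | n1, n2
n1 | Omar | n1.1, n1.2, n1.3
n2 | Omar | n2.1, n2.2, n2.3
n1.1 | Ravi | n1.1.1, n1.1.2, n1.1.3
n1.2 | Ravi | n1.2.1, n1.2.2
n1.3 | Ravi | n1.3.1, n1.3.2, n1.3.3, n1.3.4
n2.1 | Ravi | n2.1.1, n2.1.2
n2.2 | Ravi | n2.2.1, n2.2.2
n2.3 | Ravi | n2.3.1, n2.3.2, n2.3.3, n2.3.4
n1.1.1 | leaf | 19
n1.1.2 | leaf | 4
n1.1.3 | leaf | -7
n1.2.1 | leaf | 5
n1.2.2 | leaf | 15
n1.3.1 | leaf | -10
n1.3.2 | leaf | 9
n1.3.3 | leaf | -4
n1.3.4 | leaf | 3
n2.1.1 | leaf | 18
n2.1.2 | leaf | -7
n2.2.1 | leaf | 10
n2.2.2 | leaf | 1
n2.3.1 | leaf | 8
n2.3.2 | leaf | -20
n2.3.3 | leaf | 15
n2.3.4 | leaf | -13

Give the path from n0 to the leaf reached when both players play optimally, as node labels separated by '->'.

n0 -> n2 -> n2.2 -> n2.2.2

n1.1 (Ravi): min(19, 4, -7) = -7
n1.2 (Ravi): min(5, 15) = 5
n1.3 (Ravi): min(-10, 9, -4, 3) = -10
n1 (Omar): max(-7, 5, -10) = 5
n2.1 (Ravi): min(18, -7) = -7
n2.2 (Ravi): min(10, 1) = 1
n2.3 (Ravi): min(8, -20, 15, -13) = -20
n2 (Omar): max(-7, 1, -20) = 1
n0 (Ravi): min(5, 1) = 1
At n0, Ravi picks n2 (lowest: 1).
At n2, Omar picks n2.2 (highest: 1).
At n2.2, Ravi picks n2.2.2 (lowest: 1).
Terminal value 1.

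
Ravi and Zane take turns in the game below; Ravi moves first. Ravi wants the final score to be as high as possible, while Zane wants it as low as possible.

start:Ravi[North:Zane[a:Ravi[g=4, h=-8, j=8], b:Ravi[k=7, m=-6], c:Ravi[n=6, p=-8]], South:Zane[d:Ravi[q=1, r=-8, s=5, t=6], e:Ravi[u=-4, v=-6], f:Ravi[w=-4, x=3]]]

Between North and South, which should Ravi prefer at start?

a (Ravi): max(4, -8, 8) = 8
b (Ravi): max(7, -6) = 7
c (Ravi): max(6, -8) = 6
North (Zane): min(8, 7, 6) = 6
d (Ravi): max(1, -8, 5, 6) = 6
e (Ravi): max(-4, -6) = -4
f (Ravi): max(-4, 3) = 3
South (Zane): min(6, -4, 3) = -4
Ravi prefers the higher value; North=6, South=-4. North is better since 6 > -4.

North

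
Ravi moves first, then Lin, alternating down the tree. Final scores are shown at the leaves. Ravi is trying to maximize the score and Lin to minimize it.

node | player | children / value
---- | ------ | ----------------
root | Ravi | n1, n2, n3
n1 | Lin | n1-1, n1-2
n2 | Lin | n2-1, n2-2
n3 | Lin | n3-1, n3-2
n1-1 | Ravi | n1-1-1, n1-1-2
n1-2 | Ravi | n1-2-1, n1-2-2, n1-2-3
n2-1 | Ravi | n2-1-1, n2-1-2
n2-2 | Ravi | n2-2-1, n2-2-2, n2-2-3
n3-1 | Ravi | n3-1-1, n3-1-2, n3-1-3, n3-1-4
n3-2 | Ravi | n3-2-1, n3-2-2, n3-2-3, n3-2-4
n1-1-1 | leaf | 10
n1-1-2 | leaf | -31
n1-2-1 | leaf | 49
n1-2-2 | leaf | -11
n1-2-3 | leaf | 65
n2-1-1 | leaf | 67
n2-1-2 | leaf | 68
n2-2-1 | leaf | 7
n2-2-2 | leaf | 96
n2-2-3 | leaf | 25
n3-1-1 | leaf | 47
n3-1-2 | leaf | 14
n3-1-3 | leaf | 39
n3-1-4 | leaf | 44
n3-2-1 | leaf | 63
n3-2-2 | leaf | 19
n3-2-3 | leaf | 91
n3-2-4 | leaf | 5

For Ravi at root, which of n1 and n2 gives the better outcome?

n2

n1-1 (Ravi): max(10, -31) = 10
n1-2 (Ravi): max(49, -11, 65) = 65
n1 (Lin): min(10, 65) = 10
n2-1 (Ravi): max(67, 68) = 68
n2-2 (Ravi): max(7, 96, 25) = 96
n2 (Lin): min(68, 96) = 68
Ravi prefers the higher value; n1=10, n2=68. n2 is better since 68 > 10.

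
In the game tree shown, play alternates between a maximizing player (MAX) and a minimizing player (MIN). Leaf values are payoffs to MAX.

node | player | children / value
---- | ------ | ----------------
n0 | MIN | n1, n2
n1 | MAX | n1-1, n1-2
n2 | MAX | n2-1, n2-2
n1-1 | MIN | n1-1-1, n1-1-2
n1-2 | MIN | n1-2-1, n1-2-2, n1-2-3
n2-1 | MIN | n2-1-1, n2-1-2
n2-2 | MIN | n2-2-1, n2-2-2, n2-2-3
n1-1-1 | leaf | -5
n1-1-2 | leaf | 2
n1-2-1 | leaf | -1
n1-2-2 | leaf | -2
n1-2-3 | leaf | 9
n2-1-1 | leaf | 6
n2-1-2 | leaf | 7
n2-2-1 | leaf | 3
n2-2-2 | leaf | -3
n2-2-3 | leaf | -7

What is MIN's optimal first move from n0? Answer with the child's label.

n1-1 (MIN): min(-5, 2) = -5
n1-2 (MIN): min(-1, -2, 9) = -2
n1 (MAX): max(-5, -2) = -2
n2-1 (MIN): min(6, 7) = 6
n2-2 (MIN): min(3, -3, -7) = -7
n2 (MAX): max(6, -7) = 6
n0 (MIN): min(-2, 6) = -2
MIN at n0 wants the lowest of {n1=-2, n2=6}, so chooses n1.

n1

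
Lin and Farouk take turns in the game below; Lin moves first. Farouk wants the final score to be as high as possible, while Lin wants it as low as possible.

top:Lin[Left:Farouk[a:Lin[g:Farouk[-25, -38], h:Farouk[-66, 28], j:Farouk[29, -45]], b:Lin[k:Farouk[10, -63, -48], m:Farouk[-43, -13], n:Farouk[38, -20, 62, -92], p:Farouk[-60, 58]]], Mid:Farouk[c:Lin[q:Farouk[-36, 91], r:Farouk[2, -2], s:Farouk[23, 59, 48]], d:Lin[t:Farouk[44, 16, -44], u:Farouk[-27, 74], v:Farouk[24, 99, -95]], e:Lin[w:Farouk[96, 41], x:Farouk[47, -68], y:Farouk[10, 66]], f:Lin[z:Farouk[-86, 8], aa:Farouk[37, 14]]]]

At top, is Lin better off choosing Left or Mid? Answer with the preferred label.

Left

g (Farouk): max(-25, -38) = -25
h (Farouk): max(-66, 28) = 28
j (Farouk): max(29, -45) = 29
a (Lin): min(-25, 28, 29) = -25
k (Farouk): max(10, -63, -48) = 10
m (Farouk): max(-43, -13) = -13
n (Farouk): max(38, -20, 62, -92) = 62
p (Farouk): max(-60, 58) = 58
b (Lin): min(10, -13, 62, 58) = -13
Left (Farouk): max(-25, -13) = -13
q (Farouk): max(-36, 91) = 91
r (Farouk): max(2, -2) = 2
s (Farouk): max(23, 59, 48) = 59
c (Lin): min(91, 2, 59) = 2
t (Farouk): max(44, 16, -44) = 44
u (Farouk): max(-27, 74) = 74
v (Farouk): max(24, 99, -95) = 99
d (Lin): min(44, 74, 99) = 44
w (Farouk): max(96, 41) = 96
x (Farouk): max(47, -68) = 47
y (Farouk): max(10, 66) = 66
e (Lin): min(96, 47, 66) = 47
z (Farouk): max(-86, 8) = 8
aa (Farouk): max(37, 14) = 37
f (Lin): min(8, 37) = 8
Mid (Farouk): max(2, 44, 47, 8) = 47
Lin prefers the lower value; Left=-13, Mid=47. Left is better since -13 < 47.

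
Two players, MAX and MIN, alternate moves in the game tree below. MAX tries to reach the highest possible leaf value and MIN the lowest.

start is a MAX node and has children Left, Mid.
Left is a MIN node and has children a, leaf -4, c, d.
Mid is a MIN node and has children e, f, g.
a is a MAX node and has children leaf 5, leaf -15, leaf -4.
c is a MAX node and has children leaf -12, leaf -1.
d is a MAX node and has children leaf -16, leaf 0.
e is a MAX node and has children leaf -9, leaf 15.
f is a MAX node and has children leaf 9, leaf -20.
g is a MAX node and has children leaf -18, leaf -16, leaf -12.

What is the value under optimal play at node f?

f (MAX): max(9, -20) = 9

9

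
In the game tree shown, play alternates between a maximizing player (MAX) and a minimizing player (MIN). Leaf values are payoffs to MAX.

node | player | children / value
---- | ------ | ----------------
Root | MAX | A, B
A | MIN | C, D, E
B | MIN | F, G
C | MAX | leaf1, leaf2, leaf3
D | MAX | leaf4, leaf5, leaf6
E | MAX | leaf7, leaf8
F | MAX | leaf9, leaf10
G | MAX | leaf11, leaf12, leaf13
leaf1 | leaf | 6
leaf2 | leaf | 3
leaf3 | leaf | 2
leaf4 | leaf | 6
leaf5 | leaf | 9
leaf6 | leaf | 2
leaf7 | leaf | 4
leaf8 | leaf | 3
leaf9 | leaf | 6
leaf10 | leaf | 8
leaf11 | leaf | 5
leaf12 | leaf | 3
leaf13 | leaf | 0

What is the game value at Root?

C (MAX): max(6, 3, 2) = 6
D (MAX): max(6, 9, 2) = 9
E (MAX): max(4, 3) = 4
A (MIN): min(6, 9, 4) = 4
F (MAX): max(6, 8) = 8
G (MAX): max(5, 3, 0) = 5
B (MIN): min(8, 5) = 5
Root (MAX): max(4, 5) = 5

5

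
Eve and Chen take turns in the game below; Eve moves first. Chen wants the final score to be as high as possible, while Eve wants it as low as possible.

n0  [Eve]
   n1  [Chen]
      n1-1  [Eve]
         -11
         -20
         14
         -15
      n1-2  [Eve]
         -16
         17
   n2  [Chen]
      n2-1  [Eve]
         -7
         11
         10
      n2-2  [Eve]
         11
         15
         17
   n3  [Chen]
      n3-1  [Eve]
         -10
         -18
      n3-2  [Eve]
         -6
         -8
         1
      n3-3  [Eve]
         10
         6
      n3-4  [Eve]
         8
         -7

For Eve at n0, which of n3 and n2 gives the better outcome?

n3-1 (Eve): min(-10, -18) = -18
n3-2 (Eve): min(-6, -8, 1) = -8
n3-3 (Eve): min(10, 6) = 6
n3-4 (Eve): min(8, -7) = -7
n3 (Chen): max(-18, -8, 6, -7) = 6
n2-1 (Eve): min(-7, 11, 10) = -7
n2-2 (Eve): min(11, 15, 17) = 11
n2 (Chen): max(-7, 11) = 11
Eve prefers the lower value; n3=6, n2=11. n3 is better since 6 < 11.

n3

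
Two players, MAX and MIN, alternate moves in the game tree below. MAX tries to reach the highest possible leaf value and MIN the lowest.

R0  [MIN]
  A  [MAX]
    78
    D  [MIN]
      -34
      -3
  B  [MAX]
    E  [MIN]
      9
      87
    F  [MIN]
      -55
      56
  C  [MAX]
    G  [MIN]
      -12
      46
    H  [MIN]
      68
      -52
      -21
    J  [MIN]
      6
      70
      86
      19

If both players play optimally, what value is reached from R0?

6

D (MIN): min(-34, -3) = -34
A (MAX): max(78, -34) = 78
E (MIN): min(9, 87) = 9
F (MIN): min(-55, 56) = -55
B (MAX): max(9, -55) = 9
G (MIN): min(-12, 46) = -12
H (MIN): min(68, -52, -21) = -52
J (MIN): min(6, 70, 86, 19) = 6
C (MAX): max(-12, -52, 6) = 6
R0 (MIN): min(78, 9, 6) = 6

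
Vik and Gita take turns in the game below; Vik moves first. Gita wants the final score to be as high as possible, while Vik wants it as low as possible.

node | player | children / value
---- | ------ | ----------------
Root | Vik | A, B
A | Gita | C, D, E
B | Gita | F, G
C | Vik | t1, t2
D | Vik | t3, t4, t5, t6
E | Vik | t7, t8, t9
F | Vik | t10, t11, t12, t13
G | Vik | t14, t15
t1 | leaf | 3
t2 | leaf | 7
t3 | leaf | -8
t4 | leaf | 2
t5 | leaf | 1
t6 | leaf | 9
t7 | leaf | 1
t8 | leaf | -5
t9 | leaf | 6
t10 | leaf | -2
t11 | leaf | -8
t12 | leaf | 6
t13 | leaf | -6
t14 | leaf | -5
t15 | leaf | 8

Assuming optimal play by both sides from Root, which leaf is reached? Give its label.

C (Vik): min(3, 7) = 3
D (Vik): min(-8, 2, 1, 9) = -8
E (Vik): min(1, -5, 6) = -5
A (Gita): max(3, -8, -5) = 3
F (Vik): min(-2, -8, 6, -6) = -8
G (Vik): min(-5, 8) = -5
B (Gita): max(-8, -5) = -5
Root (Vik): min(3, -5) = -5
At Root, Vik picks B (lowest: -5).
At B, Gita picks G (highest: -5).
At G, Vik picks t14 (lowest: -5).
Terminal value -5.

t14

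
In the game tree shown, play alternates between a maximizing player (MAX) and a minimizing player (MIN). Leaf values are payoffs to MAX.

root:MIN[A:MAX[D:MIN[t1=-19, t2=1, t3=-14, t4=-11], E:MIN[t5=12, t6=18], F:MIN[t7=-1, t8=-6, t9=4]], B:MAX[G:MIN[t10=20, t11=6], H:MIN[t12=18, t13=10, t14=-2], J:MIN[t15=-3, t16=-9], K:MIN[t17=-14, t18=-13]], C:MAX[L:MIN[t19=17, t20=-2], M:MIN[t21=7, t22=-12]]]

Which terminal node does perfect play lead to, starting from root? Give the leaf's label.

t20

D (MIN): min(-19, 1, -14, -11) = -19
E (MIN): min(12, 18) = 12
F (MIN): min(-1, -6, 4) = -6
A (MAX): max(-19, 12, -6) = 12
G (MIN): min(20, 6) = 6
H (MIN): min(18, 10, -2) = -2
J (MIN): min(-3, -9) = -9
K (MIN): min(-14, -13) = -14
B (MAX): max(6, -2, -9, -14) = 6
L (MIN): min(17, -2) = -2
M (MIN): min(7, -12) = -12
C (MAX): max(-2, -12) = -2
root (MIN): min(12, 6, -2) = -2
At root, MIN picks C (lowest: -2).
At C, MAX picks L (highest: -2).
At L, MIN picks t20 (lowest: -2).
Terminal value -2.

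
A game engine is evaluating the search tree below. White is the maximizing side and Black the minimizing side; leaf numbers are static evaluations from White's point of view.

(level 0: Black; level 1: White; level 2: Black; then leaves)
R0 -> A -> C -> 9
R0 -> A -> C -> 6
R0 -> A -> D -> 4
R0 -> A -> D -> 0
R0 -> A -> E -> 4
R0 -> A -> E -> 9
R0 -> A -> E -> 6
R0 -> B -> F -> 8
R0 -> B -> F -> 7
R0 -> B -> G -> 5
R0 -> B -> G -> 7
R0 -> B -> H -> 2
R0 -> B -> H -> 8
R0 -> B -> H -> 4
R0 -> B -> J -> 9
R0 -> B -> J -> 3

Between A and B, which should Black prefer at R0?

A

C (Black): min(9, 6) = 6
D (Black): min(4, 0) = 0
E (Black): min(4, 9, 6) = 4
A (White): max(6, 0, 4) = 6
F (Black): min(8, 7) = 7
G (Black): min(5, 7) = 5
H (Black): min(2, 8, 4) = 2
J (Black): min(9, 3) = 3
B (White): max(7, 5, 2, 3) = 7
Black prefers the lower value; A=6, B=7. A is better since 6 < 7.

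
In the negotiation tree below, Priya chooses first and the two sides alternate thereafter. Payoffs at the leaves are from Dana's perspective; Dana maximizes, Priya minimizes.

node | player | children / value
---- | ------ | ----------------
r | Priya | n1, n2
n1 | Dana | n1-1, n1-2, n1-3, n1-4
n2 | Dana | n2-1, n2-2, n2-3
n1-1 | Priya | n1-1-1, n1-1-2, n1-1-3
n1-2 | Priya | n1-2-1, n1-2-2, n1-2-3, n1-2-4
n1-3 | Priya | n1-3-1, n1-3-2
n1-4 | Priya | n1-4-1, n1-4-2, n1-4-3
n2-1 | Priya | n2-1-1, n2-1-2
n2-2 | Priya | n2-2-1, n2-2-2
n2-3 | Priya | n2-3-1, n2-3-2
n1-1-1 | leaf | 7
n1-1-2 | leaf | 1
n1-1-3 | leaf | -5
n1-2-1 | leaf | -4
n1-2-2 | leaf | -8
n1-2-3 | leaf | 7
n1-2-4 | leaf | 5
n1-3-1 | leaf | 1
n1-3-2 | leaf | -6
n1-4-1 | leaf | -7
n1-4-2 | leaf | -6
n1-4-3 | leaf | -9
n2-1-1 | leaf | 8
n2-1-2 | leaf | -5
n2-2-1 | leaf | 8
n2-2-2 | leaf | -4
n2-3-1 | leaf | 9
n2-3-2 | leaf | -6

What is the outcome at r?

n1-1 (Priya): min(7, 1, -5) = -5
n1-2 (Priya): min(-4, -8, 7, 5) = -8
n1-3 (Priya): min(1, -6) = -6
n1-4 (Priya): min(-7, -6, -9) = -9
n1 (Dana): max(-5, -8, -6, -9) = -5
n2-1 (Priya): min(8, -5) = -5
n2-2 (Priya): min(8, -4) = -4
n2-3 (Priya): min(9, -6) = -6
n2 (Dana): max(-5, -4, -6) = -4
r (Priya): min(-5, -4) = -5

-5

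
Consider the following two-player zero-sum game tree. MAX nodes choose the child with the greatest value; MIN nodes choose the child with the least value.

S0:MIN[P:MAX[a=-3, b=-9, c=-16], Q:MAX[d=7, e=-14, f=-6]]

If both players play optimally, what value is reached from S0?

-3

P (MAX): max(-3, -9, -16) = -3
Q (MAX): max(7, -14, -6) = 7
S0 (MIN): min(-3, 7) = -3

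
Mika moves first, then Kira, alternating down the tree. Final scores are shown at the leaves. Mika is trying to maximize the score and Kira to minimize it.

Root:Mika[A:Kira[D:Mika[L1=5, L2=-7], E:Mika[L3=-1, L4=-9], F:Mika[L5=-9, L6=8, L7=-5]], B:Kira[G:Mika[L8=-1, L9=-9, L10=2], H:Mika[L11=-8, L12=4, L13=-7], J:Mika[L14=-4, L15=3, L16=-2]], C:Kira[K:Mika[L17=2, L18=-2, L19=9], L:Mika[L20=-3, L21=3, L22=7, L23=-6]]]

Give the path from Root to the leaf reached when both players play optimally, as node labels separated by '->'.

D (Mika): max(5, -7) = 5
E (Mika): max(-1, -9) = -1
F (Mika): max(-9, 8, -5) = 8
A (Kira): min(5, -1, 8) = -1
G (Mika): max(-1, -9, 2) = 2
H (Mika): max(-8, 4, -7) = 4
J (Mika): max(-4, 3, -2) = 3
B (Kira): min(2, 4, 3) = 2
K (Mika): max(2, -2, 9) = 9
L (Mika): max(-3, 3, 7, -6) = 7
C (Kira): min(9, 7) = 7
Root (Mika): max(-1, 2, 7) = 7
At Root, Mika picks C (highest: 7).
At C, Kira picks L (lowest: 7).
At L, Mika picks L22 (highest: 7).
Terminal value 7.

Root -> C -> L -> L22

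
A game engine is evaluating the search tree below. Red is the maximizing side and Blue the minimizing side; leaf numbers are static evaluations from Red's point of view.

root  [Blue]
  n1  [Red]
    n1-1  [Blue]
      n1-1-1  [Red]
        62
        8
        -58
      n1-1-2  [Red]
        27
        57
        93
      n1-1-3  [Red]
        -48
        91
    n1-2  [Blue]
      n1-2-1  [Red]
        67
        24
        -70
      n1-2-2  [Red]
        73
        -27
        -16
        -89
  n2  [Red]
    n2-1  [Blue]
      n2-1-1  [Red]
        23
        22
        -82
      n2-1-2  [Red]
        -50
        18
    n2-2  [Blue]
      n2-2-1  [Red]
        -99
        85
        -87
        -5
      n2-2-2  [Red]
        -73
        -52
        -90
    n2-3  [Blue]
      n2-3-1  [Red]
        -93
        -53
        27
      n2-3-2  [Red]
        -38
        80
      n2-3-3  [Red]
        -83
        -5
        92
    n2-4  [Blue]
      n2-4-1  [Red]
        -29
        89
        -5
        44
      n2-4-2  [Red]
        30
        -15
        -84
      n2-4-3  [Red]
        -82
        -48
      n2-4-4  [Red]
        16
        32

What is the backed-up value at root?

27

n1-1-1 (Red): max(62, 8, -58) = 62
n1-1-2 (Red): max(27, 57, 93) = 93
n1-1-3 (Red): max(-48, 91) = 91
n1-1 (Blue): min(62, 93, 91) = 62
n1-2-1 (Red): max(67, 24, -70) = 67
n1-2-2 (Red): max(73, -27, -16, -89) = 73
n1-2 (Blue): min(67, 73) = 67
n1 (Red): max(62, 67) = 67
n2-1-1 (Red): max(23, 22, -82) = 23
n2-1-2 (Red): max(-50, 18) = 18
n2-1 (Blue): min(23, 18) = 18
n2-2-1 (Red): max(-99, 85, -87, -5) = 85
n2-2-2 (Red): max(-73, -52, -90) = -52
n2-2 (Blue): min(85, -52) = -52
n2-3-1 (Red): max(-93, -53, 27) = 27
n2-3-2 (Red): max(-38, 80) = 80
n2-3-3 (Red): max(-83, -5, 92) = 92
n2-3 (Blue): min(27, 80, 92) = 27
n2-4-1 (Red): max(-29, 89, -5, 44) = 89
n2-4-2 (Red): max(30, -15, -84) = 30
n2-4-3 (Red): max(-82, -48) = -48
n2-4-4 (Red): max(16, 32) = 32
n2-4 (Blue): min(89, 30, -48, 32) = -48
n2 (Red): max(18, -52, 27, -48) = 27
root (Blue): min(67, 27) = 27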